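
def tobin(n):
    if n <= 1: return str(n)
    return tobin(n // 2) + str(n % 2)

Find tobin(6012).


tobin(6012) = tobin(3006) + '0'
tobin(3006) = tobin(1503) + '0'
tobin(1503) = tobin(751) + '1'
tobin(751) = tobin(375) + '1'
tobin(375) = tobin(187) + '1'
tobin(187) = tobin(93) + '1'
tobin(93) = tobin(46) + '1'
tobin(46) = tobin(23) + '0'
tobin(23) = tobin(11) + '1'
tobin(11) = tobin(5) + '1'
tobin(5) = tobin(2) + '1'
tobin(2) = tobin(1) + '0'
tobin(1) = '1'  (base case)
Concatenating: '1' + '0' + '1' + '1' + '1' + '0' + '1' + '1' + '1' + '1' + '1' + '0' + '0' = '1011101111100'

1011101111100


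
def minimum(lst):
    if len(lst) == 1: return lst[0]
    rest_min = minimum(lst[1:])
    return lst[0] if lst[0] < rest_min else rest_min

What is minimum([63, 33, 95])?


minimum([63, 33, 95]): compare 63 with minimum([33, 95])
minimum([33, 95]): compare 33 with minimum([95])
minimum([95]) = 95  (base case)
Compare 33 with 95 -> 33
Compare 63 with 33 -> 33

33


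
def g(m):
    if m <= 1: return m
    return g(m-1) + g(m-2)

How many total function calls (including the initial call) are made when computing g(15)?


Let C(n) = total calls for g(n)
C(0) = 1, C(1) = 1
C(2) = 1 + C(1) + C(0) = 1 + 1 + 1 = 3
C(3) = 1 + C(2) + C(1) = 1 + 3 + 1 = 5
C(4) = 1 + C(3) + C(2) = 1 + 5 + 3 = 9
C(5) = 1 + C(4) + C(3) = 1 + 9 + 5 = 15
C(6) = 1 + C(5) + C(4) = 1 + 15 + 9 = 25
C(7) = 1 + C(6) + C(5) = 1 + 25 + 15 = 41
C(8) = 1 + C(7) + C(6) = 1 + 41 + 25 = 67
C(9) = 1 + C(8) + C(7) = 1 + 67 + 41 = 109
C(10) = 1 + C(9) + C(8) = 1 + 109 + 67 = 177
C(11) = 1 + C(10) + C(9) = 1 + 177 + 109 = 287
C(12) = 1 + C(11) + C(10) = 1 + 287 + 177 = 465
C(13) = 1 + C(12) + C(11) = 1 + 465 + 287 = 753
C(14) = 1 + C(13) + C(12) = 1 + 753 + 465 = 1219
C(15) = 1 + C(14) + C(13) = 1 + 1219 + 753 = 1973

1973


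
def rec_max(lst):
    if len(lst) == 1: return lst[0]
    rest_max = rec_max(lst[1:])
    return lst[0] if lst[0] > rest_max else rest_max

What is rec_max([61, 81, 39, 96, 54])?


rec_max([61, 81, 39, 96, 54]): compare 61 with rec_max([81, 39, 96, 54])
rec_max([81, 39, 96, 54]): compare 81 with rec_max([39, 96, 54])
rec_max([39, 96, 54]): compare 39 with rec_max([96, 54])
rec_max([96, 54]): compare 96 with rec_max([54])
rec_max([54]) = 54  (base case)
Compare 96 with 54 -> 96
Compare 39 with 96 -> 96
Compare 81 with 96 -> 96
Compare 61 with 96 -> 96

96


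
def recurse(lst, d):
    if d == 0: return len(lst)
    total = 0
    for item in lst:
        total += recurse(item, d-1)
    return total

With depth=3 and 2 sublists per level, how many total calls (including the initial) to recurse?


At depth 0 (root): 1 call
At depth 1: each of 1 parents calls recurse on 2 children = 2 calls
At depth 2: each of 2 parents calls recurse on 2 children = 4 calls
At depth 3: each of 4 parents calls recurse on 2 children = 8 calls
Total: 1 + 2 + 4 + 8 = 15

15


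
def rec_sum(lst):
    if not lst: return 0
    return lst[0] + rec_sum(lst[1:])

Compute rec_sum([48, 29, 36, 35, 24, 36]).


rec_sum([48, 29, 36, 35, 24, 36]) = 48 + rec_sum([29, 36, 35, 24, 36])
rec_sum([29, 36, 35, 24, 36]) = 29 + rec_sum([36, 35, 24, 36])
rec_sum([36, 35, 24, 36]) = 36 + rec_sum([35, 24, 36])
rec_sum([35, 24, 36]) = 35 + rec_sum([24, 36])
rec_sum([24, 36]) = 24 + rec_sum([36])
rec_sum([36]) = 36 + rec_sum([])
rec_sum([]) = 0  (base case)
Total: 48 + 29 + 36 + 35 + 24 + 36 + 0 = 208

208


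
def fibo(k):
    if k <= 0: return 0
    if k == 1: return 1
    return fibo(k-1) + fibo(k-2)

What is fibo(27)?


Computing fibo(27) bottom-up:
fibo(0) = 0
fibo(1) = 1
fibo(2) = fibo(1) + fibo(0) = 1 + 0 = 1
fibo(3) = fibo(2) + fibo(1) = 1 + 1 = 2
fibo(4) = fibo(3) + fibo(2) = 2 + 1 = 3
fibo(5) = fibo(4) + fibo(3) = 3 + 2 = 5
fibo(6) = fibo(5) + fibo(4) = 5 + 3 = 8
fibo(7) = fibo(6) + fibo(5) = 8 + 5 = 13
fibo(8) = fibo(7) + fibo(6) = 13 + 8 = 21
fibo(9) = fibo(8) + fibo(7) = 21 + 13 = 34
fibo(10) = fibo(9) + fibo(8) = 34 + 21 = 55
fibo(11) = fibo(10) + fibo(9) = 55 + 34 = 89
fibo(12) = fibo(11) + fibo(10) = 89 + 55 = 144
fibo(13) = fibo(12) + fibo(11) = 144 + 89 = 233
fibo(14) = fibo(13) + fibo(12) = 233 + 144 = 377
fibo(15) = fibo(14) + fibo(13) = 377 + 233 = 610
fibo(16) = fibo(15) + fibo(14) = 610 + 377 = 987
fibo(17) = fibo(16) + fibo(15) = 987 + 610 = 1597
fibo(18) = fibo(17) + fibo(16) = 1597 + 987 = 2584
fibo(19) = fibo(18) + fibo(17) = 2584 + 1597 = 4181
fibo(20) = fibo(19) + fibo(18) = 4181 + 2584 = 6765
fibo(21) = fibo(20) + fibo(19) = 6765 + 4181 = 10946
fibo(22) = fibo(21) + fibo(20) = 10946 + 6765 = 17711
fibo(23) = fibo(22) + fibo(21) = 17711 + 10946 = 28657
fibo(24) = fibo(23) + fibo(22) = 28657 + 17711 = 46368
fibo(25) = fibo(24) + fibo(23) = 46368 + 28657 = 75025
fibo(26) = fibo(25) + fibo(24) = 75025 + 46368 = 121393
fibo(27) = fibo(26) + fibo(25) = 121393 + 75025 = 196418

196418


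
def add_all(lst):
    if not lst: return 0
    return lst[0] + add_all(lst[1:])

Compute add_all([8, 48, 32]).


add_all([8, 48, 32]) = 8 + add_all([48, 32])
add_all([48, 32]) = 48 + add_all([32])
add_all([32]) = 32 + add_all([])
add_all([]) = 0  (base case)
Total: 8 + 48 + 32 + 0 = 88

88


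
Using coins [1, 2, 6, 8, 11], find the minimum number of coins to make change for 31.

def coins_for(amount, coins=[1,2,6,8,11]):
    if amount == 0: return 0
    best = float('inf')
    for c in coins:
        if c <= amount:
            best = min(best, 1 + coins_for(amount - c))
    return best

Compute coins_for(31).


Building up with DP:
coins_for(0) = 0
coins_for(1) = min(1+coins_for(0)=1+0=1) = 1
coins_for(2) = min(1+coins_for(1)=1+1=2, 1+coins_for(0)=1+0=1) = 1
coins_for(3) = min(1+coins_for(2)=1+1=2, 1+coins_for(1)=1+1=2) = 2
coins_for(4) = min(1+coins_for(3)=1+2=3, 1+coins_for(2)=1+1=2) = 2
coins_for(5) = min(1+coins_for(4)=1+2=3, 1+coins_for(3)=1+2=3) = 3
coins_for(6) = min(1+coins_for(5)=1+3=4, 1+coins_for(4)=1+2=3, 1+coins_for(0)=1+0=1) = 1
coins_for(7) = min(1+coins_for(6)=1+1=2, 1+coins_for(5)=1+3=4, 1+coins_for(1)=1+1=2) = 2
coins_for(8) = min(1+coins_for(7)=1+2=3, 1+coins_for(6)=1+1=2, 1+coins_for(2)=1+1=2, 1+coins_for(0)=1+0=1) = 1
coins_for(9) = min(1+coins_for(8)=1+1=2, 1+coins_for(7)=1+2=3, 1+coins_for(3)=1+2=3, 1+coins_for(1)=1+1=2) = 2
coins_for(10) = min(1+coins_for(9)=1+2=3, 1+coins_for(8)=1+1=2, 1+coins_for(4)=1+2=3, 1+coins_for(2)=1+1=2) = 2
coins_for(11) = min(1+coins_for(10)=1+2=3, 1+coins_for(9)=1+2=3, 1+coins_for(5)=1+3=4, 1+coins_for(3)=1+2=3, 1+coins_for(0)=1+0=1) = 1
coins_for(12) = min(1+coins_for(11)=1+1=2, 1+coins_for(10)=1+2=3, 1+coins_for(6)=1+1=2, 1+coins_for(4)=1+2=3, 1+coins_for(1)=1+1=2) = 2
coins_for(13) = min(1+coins_for(12)=1+2=3, 1+coins_for(11)=1+1=2, 1+coins_for(7)=1+2=3, 1+coins_for(5)=1+3=4, 1+coins_for(2)=1+1=2) = 2
coins_for(14) = min(1+coins_for(13)=1+2=3, 1+coins_for(12)=1+2=3, 1+coins_for(8)=1+1=2, 1+coins_for(6)=1+1=2, 1+coins_for(3)=1+2=3) = 2
coins_for(15) = min(1+coins_for(14)=1+2=3, 1+coins_for(13)=1+2=3, 1+coins_for(9)=1+2=3, 1+coins_for(7)=1+2=3, 1+coins_for(4)=1+2=3) = 3
coins_for(16) = min(1+coins_for(15)=1+3=4, 1+coins_for(14)=1+2=3, 1+coins_for(10)=1+2=3, 1+coins_for(8)=1+1=2, 1+coins_for(5)=1+3=4) = 2
coins_for(17) = min(1+coins_for(16)=1+2=3, 1+coins_for(15)=1+3=4, 1+coins_for(11)=1+1=2, 1+coins_for(9)=1+2=3, 1+coins_for(6)=1+1=2) = 2
coins_for(18) = min(1+coins_for(17)=1+2=3, 1+coins_for(16)=1+2=3, 1+coins_for(12)=1+2=3, 1+coins_for(10)=1+2=3, 1+coins_for(7)=1+2=3) = 3
coins_for(19) = min(1+coins_for(18)=1+3=4, 1+coins_for(17)=1+2=3, 1+coins_for(13)=1+2=3, 1+coins_for(11)=1+1=2, 1+coins_for(8)=1+1=2) = 2
coins_for(20) = min(1+coins_for(19)=1+2=3, 1+coins_for(18)=1+3=4, 1+coins_for(14)=1+2=3, 1+coins_for(12)=1+2=3, 1+coins_for(9)=1+2=3) = 3
coins_for(21) = min(1+coins_for(20)=1+3=4, 1+coins_for(19)=1+2=3, 1+coins_for(15)=1+3=4, 1+coins_for(13)=1+2=3, 1+coins_for(10)=1+2=3) = 3
coins_for(22) = min(1+coins_for(21)=1+3=4, 1+coins_for(20)=1+3=4, 1+coins_for(16)=1+2=3, 1+coins_for(14)=1+2=3, 1+coins_for(11)=1+1=2) = 2
coins_for(23) = min(1+coins_for(22)=1+2=3, 1+coins_for(21)=1+3=4, 1+coins_for(17)=1+2=3, 1+coins_for(15)=1+3=4, 1+coins_for(12)=1+2=3) = 3
coins_for(24) = min(1+coins_for(23)=1+3=4, 1+coins_for(22)=1+2=3, 1+coins_for(18)=1+3=4, 1+coins_for(16)=1+2=3, 1+coins_for(13)=1+2=3) = 3
coins_for(25) = min(1+coins_for(24)=1+3=4, 1+coins_for(23)=1+3=4, 1+coins_for(19)=1+2=3, 1+coins_for(17)=1+2=3, 1+coins_for(14)=1+2=3) = 3
coins_for(26) = min(1+coins_for(25)=1+3=4, 1+coins_for(24)=1+3=4, 1+coins_for(20)=1+3=4, 1+coins_for(18)=1+3=4, 1+coins_for(15)=1+3=4) = 4
coins_for(27) = min(1+coins_for(26)=1+4=5, 1+coins_for(25)=1+3=4, 1+coins_for(21)=1+3=4, 1+coins_for(19)=1+2=3, 1+coins_for(16)=1+2=3) = 3
coins_for(28) = min(1+coins_for(27)=1+3=4, 1+coins_for(26)=1+4=5, 1+coins_for(22)=1+2=3, 1+coins_for(20)=1+3=4, 1+coins_for(17)=1+2=3) = 3
coins_for(29) = min(1+coins_for(28)=1+3=4, 1+coins_for(27)=1+3=4, 1+coins_for(23)=1+3=4, 1+coins_for(21)=1+3=4, 1+coins_for(18)=1+3=4) = 4
coins_for(30) = min(1+coins_for(29)=1+4=5, 1+coins_for(28)=1+3=4, 1+coins_for(24)=1+3=4, 1+coins_for(22)=1+2=3, 1+coins_for(19)=1+2=3) = 3
coins_for(31) = min(1+coins_for(30)=1+3=4, 1+coins_for(29)=1+4=5, 1+coins_for(25)=1+3=4, 1+coins_for(23)=1+3=4, 1+coins_for(20)=1+3=4) = 4

4


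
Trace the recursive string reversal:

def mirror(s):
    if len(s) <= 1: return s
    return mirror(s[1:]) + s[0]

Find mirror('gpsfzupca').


mirror('gpsfzupca') = mirror('psfzupca') + 'g'
mirror('psfzupca') = mirror('sfzupca') + 'p'
mirror('sfzupca') = mirror('fzupca') + 's'
mirror('fzupca') = mirror('zupca') + 'f'
mirror('zupca') = mirror('upca') + 'z'
mirror('upca') = mirror('pca') + 'u'
mirror('pca') = mirror('ca') + 'p'
mirror('ca') = mirror('a') + 'c'
mirror('a') = 'a'  (base case)
Concatenating: 'a' + 'c' + 'p' + 'u' + 'z' + 'f' + 's' + 'p' + 'g' = 'acpuzfspg'

acpuzfspg


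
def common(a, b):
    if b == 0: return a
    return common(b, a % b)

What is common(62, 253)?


common(62, 253) = common(253, 62)
common(253, 62) = common(62, 5)
common(62, 5) = common(5, 2)
common(5, 2) = common(2, 1)
common(2, 1) = common(1, 0)
common(1, 0) = 1  (base case)

1


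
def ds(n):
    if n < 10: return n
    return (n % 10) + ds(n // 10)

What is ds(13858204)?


ds(13858204) = 4 + ds(1385820)
ds(1385820) = 0 + ds(138582)
ds(138582) = 2 + ds(13858)
ds(13858) = 8 + ds(1385)
ds(1385) = 5 + ds(138)
ds(138) = 8 + ds(13)
ds(13) = 3 + ds(1)
ds(1) = 1  (base case)
Total: 4 + 0 + 2 + 8 + 5 + 8 + 3 + 1 = 31

31


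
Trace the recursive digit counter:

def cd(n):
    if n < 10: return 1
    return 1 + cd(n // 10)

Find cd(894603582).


cd(894603582) = 1 + cd(89460358)
cd(89460358) = 1 + cd(8946035)
cd(8946035) = 1 + cd(894603)
cd(894603) = 1 + cd(89460)
cd(89460) = 1 + cd(8946)
cd(8946) = 1 + cd(894)
cd(894) = 1 + cd(89)
cd(89) = 1 + cd(8)
cd(8) = 1  (base case: 8 < 10)
Unwinding: 1 + 1 + 1 + 1 + 1 + 1 + 1 + 1 + 1 = 9

9


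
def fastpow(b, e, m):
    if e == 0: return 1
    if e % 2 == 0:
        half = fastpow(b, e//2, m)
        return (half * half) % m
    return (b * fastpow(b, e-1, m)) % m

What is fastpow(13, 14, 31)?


fastpow(13, 14, 31): e is even, compute fastpow(13, 7, 31)
  fastpow(13, 7, 31): e is odd, compute fastpow(13, 6, 31)
    fastpow(13, 6, 31): e is even, compute fastpow(13, 3, 31)
      fastpow(13, 3, 31): e is odd, compute fastpow(13, 2, 31)
        fastpow(13, 2, 31): e is even, compute fastpow(13, 1, 31)
          fastpow(13, 1, 31): e is odd, compute fastpow(13, 0, 31)
          fastpow(13, 0, 31) = 1
          (13 * 1) % 31 = 13
        half=13, (13*13) % 31 = 14
      (13 * 14) % 31 = 27
    half=27, (27*27) % 31 = 16
  (13 * 16) % 31 = 22
half=22, (22*22) % 31 = 19

19


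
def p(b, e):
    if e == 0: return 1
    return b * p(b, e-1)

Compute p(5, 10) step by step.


p(5, 10)
= 5 * p(5, 9)
= 5 * 5 * p(5, 8)
= 5 * 5 * 5 * p(5, 7)
= 5 * 5 * 5 * 5 * p(5, 6)
= 5 * 5 * 5 * 5 * 5 * p(5, 5)
= 5 * 5 * 5 * 5 * 5 * 5 * p(5, 4)
= 5 * 5 * 5 * 5 * 5 * 5 * 5 * p(5, 3)
= 5 * 5 * 5 * 5 * 5 * 5 * 5 * 5 * p(5, 2)
= 5 * 5 * 5 * 5 * 5 * 5 * 5 * 5 * 5 * p(5, 1)
= 5 * 5 * 5 * 5 * 5 * 5 * 5 * 5 * 5 * 5 * p(5, 0)
= 5 * 5 * 5 * 5 * 5 * 5 * 5 * 5 * 5 * 5 * 1
= 9765625

9765625


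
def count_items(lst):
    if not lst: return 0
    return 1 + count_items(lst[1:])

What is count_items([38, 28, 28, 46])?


count_items([38, 28, 28, 46]) = 1 + count_items([28, 28, 46])
count_items([28, 28, 46]) = 1 + count_items([28, 46])
count_items([28, 46]) = 1 + count_items([46])
count_items([46]) = 1 + count_items([])
count_items([]) = 0  (base case)
Unwinding: 1 + 1 + 1 + 1 + 0 = 4

4


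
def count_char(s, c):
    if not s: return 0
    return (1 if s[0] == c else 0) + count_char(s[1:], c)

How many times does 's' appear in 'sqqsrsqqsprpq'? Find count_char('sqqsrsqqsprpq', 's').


s[0]='s' == 's' -> 1
s[0]='q' != 's' -> 0
s[0]='q' != 's' -> 0
s[0]='s' == 's' -> 1
s[0]='r' != 's' -> 0
s[0]='s' == 's' -> 1
s[0]='q' != 's' -> 0
s[0]='q' != 's' -> 0
s[0]='s' == 's' -> 1
s[0]='p' != 's' -> 0
s[0]='r' != 's' -> 0
s[0]='p' != 's' -> 0
s[0]='q' != 's' -> 0
Sum: 1 + 0 + 0 + 1 + 0 + 1 + 0 + 0 + 1 + 0 + 0 + 0 + 0 = 4

4


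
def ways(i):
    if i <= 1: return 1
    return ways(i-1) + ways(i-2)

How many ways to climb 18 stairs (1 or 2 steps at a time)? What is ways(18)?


Building up from base cases:
ways(0) = 1
ways(1) = 1
ways(2) = ways(1) + ways(0) = 1 + 1 = 2
ways(3) = ways(2) + ways(1) = 2 + 1 = 3
ways(4) = ways(3) + ways(2) = 3 + 2 = 5
ways(5) = ways(4) + ways(3) = 5 + 3 = 8
ways(6) = ways(5) + ways(4) = 8 + 5 = 13
ways(7) = ways(6) + ways(5) = 13 + 8 = 21
ways(8) = ways(7) + ways(6) = 21 + 13 = 34
ways(9) = ways(8) + ways(7) = 34 + 21 = 55
ways(10) = ways(9) + ways(8) = 55 + 34 = 89
ways(11) = ways(10) + ways(9) = 89 + 55 = 144
ways(12) = ways(11) + ways(10) = 144 + 89 = 233
ways(13) = ways(12) + ways(11) = 233 + 144 = 377
ways(14) = ways(13) + ways(12) = 377 + 233 = 610
ways(15) = ways(14) + ways(13) = 610 + 377 = 987
ways(16) = ways(15) + ways(14) = 987 + 610 = 1597
ways(17) = ways(16) + ways(15) = 1597 + 987 = 2584
ways(18) = ways(17) + ways(16) = 2584 + 1597 = 4181

4181


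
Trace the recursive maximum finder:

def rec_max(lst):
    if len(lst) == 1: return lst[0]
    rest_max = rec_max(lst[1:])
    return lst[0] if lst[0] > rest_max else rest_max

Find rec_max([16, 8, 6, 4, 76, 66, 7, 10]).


rec_max([16, 8, 6, 4, 76, 66, 7, 10]): compare 16 with rec_max([8, 6, 4, 76, 66, 7, 10])
rec_max([8, 6, 4, 76, 66, 7, 10]): compare 8 with rec_max([6, 4, 76, 66, 7, 10])
rec_max([6, 4, 76, 66, 7, 10]): compare 6 with rec_max([4, 76, 66, 7, 10])
rec_max([4, 76, 66, 7, 10]): compare 4 with rec_max([76, 66, 7, 10])
rec_max([76, 66, 7, 10]): compare 76 with rec_max([66, 7, 10])
rec_max([66, 7, 10]): compare 66 with rec_max([7, 10])
rec_max([7, 10]): compare 7 with rec_max([10])
rec_max([10]) = 10  (base case)
Compare 7 with 10 -> 10
Compare 66 with 10 -> 66
Compare 76 with 66 -> 76
Compare 4 with 76 -> 76
Compare 6 with 76 -> 76
Compare 8 with 76 -> 76
Compare 16 with 76 -> 76

76


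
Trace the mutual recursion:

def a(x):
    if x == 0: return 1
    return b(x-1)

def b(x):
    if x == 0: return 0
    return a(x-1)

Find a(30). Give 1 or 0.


a(30) = b(29)
b(29) = a(28)
a(28) = b(27)
b(27) = a(26)
a(26) = b(25)
b(25) = a(24)
a(24) = b(23)
b(23) = a(22)
a(22) = b(21)
b(21) = a(20)
a(20) = b(19)
b(19) = a(18)
a(18) = b(17)
b(17) = a(16)
a(16) = b(15)
b(15) = a(14)
a(14) = b(13)
b(13) = a(12)
a(12) = b(11)
b(11) = a(10)
a(10) = b(9)
b(9) = a(8)
a(8) = b(7)
b(7) = a(6)
a(6) = b(5)
b(5) = a(4)
a(4) = b(3)
b(3) = a(2)
a(2) = b(1)
b(1) = a(0)
a(0) = 1  (base case)
Result: 1

1


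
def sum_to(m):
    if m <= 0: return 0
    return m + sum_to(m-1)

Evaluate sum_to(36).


sum_to(36)
= 36 + 35 + 34 + 33 + 32 + 31 + 30 + 29 + 28 + 27 + 26 + 25 + 24 + 23 + 22 + 21 + 20 + 19 + 18 + 17 + 16 + 15 + 14 + 13 + 12 + 11 + 10 + 9 + 8 + 7 + 6 + 5 + 4 + 3 + 2 + 1 + sum_to(0)
= 36 + 35 + 34 + 33 + 32 + 31 + 30 + 29 + 28 + 27 + 26 + 25 + 24 + 23 + 22 + 21 + 20 + 19 + 18 + 17 + 16 + 15 + 14 + 13 + 12 + 11 + 10 + 9 + 8 + 7 + 6 + 5 + 4 + 3 + 2 + 1 + 0
= 666

666


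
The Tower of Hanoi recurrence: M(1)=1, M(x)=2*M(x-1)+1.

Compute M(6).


M(6) = 2 * M(5) + 1
M(5) = 2 * M(4) + 1
M(4) = 2 * M(3) + 1
M(3) = 2 * M(2) + 1
M(2) = 2 * M(1) + 1
M(1) = 1  (base case)
M(2) = 2 * 1 + 1 = 3
M(3) = 2 * 3 + 1 = 7
M(4) = 2 * 7 + 1 = 15
M(5) = 2 * 15 + 1 = 31
M(6) = 2 * 31 + 1 = 63

63


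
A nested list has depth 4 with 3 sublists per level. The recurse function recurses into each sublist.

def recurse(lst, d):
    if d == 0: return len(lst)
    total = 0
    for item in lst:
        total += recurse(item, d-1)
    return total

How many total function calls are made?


At depth 0 (root): 1 call
At depth 1: each of 1 parents calls recurse on 3 children = 3 calls
At depth 2: each of 3 parents calls recurse on 3 children = 9 calls
At depth 3: each of 9 parents calls recurse on 3 children = 27 calls
At depth 4: each of 27 parents calls recurse on 3 children = 81 calls
Total: 1 + 3 + 9 + 27 + 81 = 121

121


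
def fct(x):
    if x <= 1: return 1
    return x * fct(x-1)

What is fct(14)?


fct(14)
= 14 * fct(13)
= 14 * 13 * fct(12)
= 14 * 13 * 12 * fct(11)
= 14 * 13 * 12 * 11 * fct(10)
= 14 * 13 * 12 * 11 * 10 * fct(9)
= 14 * 13 * 12 * 11 * 10 * 9 * fct(8)
= 14 * 13 * 12 * 11 * 10 * 9 * 8 * fct(7)
= 14 * 13 * 12 * 11 * 10 * 9 * 8 * 7 * fct(6)
= 14 * 13 * 12 * 11 * 10 * 9 * 8 * 7 * 6 * fct(5)
= 14 * 13 * 12 * 11 * 10 * 9 * 8 * 7 * 6 * 5 * fct(4)
= 14 * 13 * 12 * 11 * 10 * 9 * 8 * 7 * 6 * 5 * 4 * fct(3)
= 14 * 13 * 12 * 11 * 10 * 9 * 8 * 7 * 6 * 5 * 4 * 3 * fct(2)
= 14 * 13 * 12 * 11 * 10 * 9 * 8 * 7 * 6 * 5 * 4 * 3 * 2 * fct(1)
= 14 * 13 * 12 * 11 * 10 * 9 * 8 * 7 * 6 * 5 * 4 * 3 * 2 * 1
= 87178291200

87178291200


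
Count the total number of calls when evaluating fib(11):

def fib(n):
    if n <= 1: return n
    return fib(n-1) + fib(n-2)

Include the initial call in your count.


Let C(n) = total calls for fib(n)
C(0) = 1, C(1) = 1
C(2) = 1 + C(1) + C(0) = 1 + 1 + 1 = 3
C(3) = 1 + C(2) + C(1) = 1 + 3 + 1 = 5
C(4) = 1 + C(3) + C(2) = 1 + 5 + 3 = 9
C(5) = 1 + C(4) + C(3) = 1 + 9 + 5 = 15
C(6) = 1 + C(5) + C(4) = 1 + 15 + 9 = 25
C(7) = 1 + C(6) + C(5) = 1 + 25 + 15 = 41
C(8) = 1 + C(7) + C(6) = 1 + 41 + 25 = 67
C(9) = 1 + C(8) + C(7) = 1 + 67 + 41 = 109
C(10) = 1 + C(9) + C(8) = 1 + 109 + 67 = 177
C(11) = 1 + C(10) + C(9) = 1 + 177 + 109 = 287

287


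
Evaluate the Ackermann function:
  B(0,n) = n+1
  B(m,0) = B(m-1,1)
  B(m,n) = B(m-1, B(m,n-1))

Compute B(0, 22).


B(0, 22) = 23
Result: B(0, 22) = 23

23


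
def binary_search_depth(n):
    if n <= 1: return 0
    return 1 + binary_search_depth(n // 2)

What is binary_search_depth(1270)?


1270 / 2 = 635
635 / 2 = 317
317 / 2 = 158
158 / 2 = 79
79 / 2 = 39
39 / 2 = 19
19 / 2 = 9
9 / 2 = 4
4 / 2 = 2
2 / 2 = 1
Reached 1 after 10 halvings

10


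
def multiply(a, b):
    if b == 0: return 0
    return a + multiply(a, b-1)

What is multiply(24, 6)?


multiply(24, 6) = 24 + multiply(24, 5)
multiply(24, 5) = 24 + multiply(24, 4)
multiply(24, 4) = 24 + multiply(24, 3)
multiply(24, 3) = 24 + multiply(24, 2)
multiply(24, 2) = 24 + multiply(24, 1)
multiply(24, 1) = 24 + multiply(24, 0)
multiply(24, 0) = 0  (base case)
Total: 24 + 24 + 24 + 24 + 24 + 24 + 0 = 144

144


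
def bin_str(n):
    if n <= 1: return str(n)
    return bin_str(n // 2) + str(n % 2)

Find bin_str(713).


bin_str(713) = bin_str(356) + '1'
bin_str(356) = bin_str(178) + '0'
bin_str(178) = bin_str(89) + '0'
bin_str(89) = bin_str(44) + '1'
bin_str(44) = bin_str(22) + '0'
bin_str(22) = bin_str(11) + '0'
bin_str(11) = bin_str(5) + '1'
bin_str(5) = bin_str(2) + '1'
bin_str(2) = bin_str(1) + '0'
bin_str(1) = '1'  (base case)
Concatenating: '1' + '0' + '1' + '1' + '0' + '0' + '1' + '0' + '0' + '1' = '1011001001'

1011001001


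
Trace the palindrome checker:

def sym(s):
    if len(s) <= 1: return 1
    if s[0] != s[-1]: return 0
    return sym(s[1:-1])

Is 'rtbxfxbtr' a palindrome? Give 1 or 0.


sym('rtbxfxbtr'): s[0]='r' == s[-1]='r' -> check sym('tbxfxbt')
sym('tbxfxbt'): s[0]='t' == s[-1]='t' -> check sym('bxfxb')
sym('bxfxb'): s[0]='b' == s[-1]='b' -> check sym('xfx')
sym('xfx'): s[0]='x' == s[-1]='x' -> check sym('f')
sym('f'): len <= 1 -> return 1  (base case)
Result: 1 (palindrome)

1


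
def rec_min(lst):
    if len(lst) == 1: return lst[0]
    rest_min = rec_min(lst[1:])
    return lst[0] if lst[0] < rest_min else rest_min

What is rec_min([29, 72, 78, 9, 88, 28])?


rec_min([29, 72, 78, 9, 88, 28]): compare 29 with rec_min([72, 78, 9, 88, 28])
rec_min([72, 78, 9, 88, 28]): compare 72 with rec_min([78, 9, 88, 28])
rec_min([78, 9, 88, 28]): compare 78 with rec_min([9, 88, 28])
rec_min([9, 88, 28]): compare 9 with rec_min([88, 28])
rec_min([88, 28]): compare 88 with rec_min([28])
rec_min([28]) = 28  (base case)
Compare 88 with 28 -> 28
Compare 9 with 28 -> 9
Compare 78 with 9 -> 9
Compare 72 with 9 -> 9
Compare 29 with 9 -> 9

9


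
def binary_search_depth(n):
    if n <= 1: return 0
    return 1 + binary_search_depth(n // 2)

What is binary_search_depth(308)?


308 / 2 = 154
154 / 2 = 77
77 / 2 = 38
38 / 2 = 19
19 / 2 = 9
9 / 2 = 4
4 / 2 = 2
2 / 2 = 1
Reached 1 after 8 halvings

8


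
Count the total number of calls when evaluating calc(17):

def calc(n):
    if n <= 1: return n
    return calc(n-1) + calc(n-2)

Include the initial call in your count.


Let C(n) = total calls for calc(n)
C(0) = 1, C(1) = 1
C(2) = 1 + C(1) + C(0) = 1 + 1 + 1 = 3
C(3) = 1 + C(2) + C(1) = 1 + 3 + 1 = 5
C(4) = 1 + C(3) + C(2) = 1 + 5 + 3 = 9
C(5) = 1 + C(4) + C(3) = 1 + 9 + 5 = 15
C(6) = 1 + C(5) + C(4) = 1 + 15 + 9 = 25
C(7) = 1 + C(6) + C(5) = 1 + 25 + 15 = 41
C(8) = 1 + C(7) + C(6) = 1 + 41 + 25 = 67
C(9) = 1 + C(8) + C(7) = 1 + 67 + 41 = 109
C(10) = 1 + C(9) + C(8) = 1 + 109 + 67 = 177
C(11) = 1 + C(10) + C(9) = 1 + 177 + 109 = 287
C(12) = 1 + C(11) + C(10) = 1 + 287 + 177 = 465
C(13) = 1 + C(12) + C(11) = 1 + 465 + 287 = 753
C(14) = 1 + C(13) + C(12) = 1 + 753 + 465 = 1219
C(15) = 1 + C(14) + C(13) = 1 + 1219 + 753 = 1973
C(16) = 1 + C(15) + C(14) = 1 + 1973 + 1219 = 3193
C(17) = 1 + C(16) + C(15) = 1 + 3193 + 1973 = 5167

5167


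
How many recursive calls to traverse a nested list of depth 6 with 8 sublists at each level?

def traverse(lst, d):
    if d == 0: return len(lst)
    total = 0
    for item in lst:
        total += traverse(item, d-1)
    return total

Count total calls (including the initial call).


At depth 0 (root): 1 call
At depth 1: each of 1 parents calls traverse on 8 children = 8 calls
At depth 2: each of 8 parents calls traverse on 8 children = 64 calls
At depth 3: each of 64 parents calls traverse on 8 children = 512 calls
At depth 4: each of 512 parents calls traverse on 8 children = 4096 calls
At depth 5: each of 4096 parents calls traverse on 8 children = 32768 calls
At depth 6: each of 32768 parents calls traverse on 8 children = 262144 calls
Total: 1 + 8 + 64 + 512 + 4096 + 32768 + 262144 = 299593

299593


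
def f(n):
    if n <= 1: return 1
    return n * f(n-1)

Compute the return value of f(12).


f(12)
= 12 * f(11)
= 12 * 11 * f(10)
= 12 * 11 * 10 * f(9)
= 12 * 11 * 10 * 9 * f(8)
= 12 * 11 * 10 * 9 * 8 * f(7)
= 12 * 11 * 10 * 9 * 8 * 7 * f(6)
= 12 * 11 * 10 * 9 * 8 * 7 * 6 * f(5)
= 12 * 11 * 10 * 9 * 8 * 7 * 6 * 5 * f(4)
= 12 * 11 * 10 * 9 * 8 * 7 * 6 * 5 * 4 * f(3)
= 12 * 11 * 10 * 9 * 8 * 7 * 6 * 5 * 4 * 3 * f(2)
= 12 * 11 * 10 * 9 * 8 * 7 * 6 * 5 * 4 * 3 * 2 * f(1)
= 12 * 11 * 10 * 9 * 8 * 7 * 6 * 5 * 4 * 3 * 2 * 1
= 479001600

479001600


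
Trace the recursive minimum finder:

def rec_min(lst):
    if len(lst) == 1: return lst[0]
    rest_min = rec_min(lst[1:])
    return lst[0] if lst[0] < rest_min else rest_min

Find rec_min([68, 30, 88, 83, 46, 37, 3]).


rec_min([68, 30, 88, 83, 46, 37, 3]): compare 68 with rec_min([30, 88, 83, 46, 37, 3])
rec_min([30, 88, 83, 46, 37, 3]): compare 30 with rec_min([88, 83, 46, 37, 3])
rec_min([88, 83, 46, 37, 3]): compare 88 with rec_min([83, 46, 37, 3])
rec_min([83, 46, 37, 3]): compare 83 with rec_min([46, 37, 3])
rec_min([46, 37, 3]): compare 46 with rec_min([37, 3])
rec_min([37, 3]): compare 37 with rec_min([3])
rec_min([3]) = 3  (base case)
Compare 37 with 3 -> 3
Compare 46 with 3 -> 3
Compare 83 with 3 -> 3
Compare 88 with 3 -> 3
Compare 30 with 3 -> 3
Compare 68 with 3 -> 3

3


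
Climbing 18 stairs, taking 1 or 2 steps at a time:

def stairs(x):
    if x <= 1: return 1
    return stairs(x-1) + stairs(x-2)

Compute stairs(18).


Building up from base cases:
stairs(0) = 1
stairs(1) = 1
stairs(2) = stairs(1) + stairs(0) = 1 + 1 = 2
stairs(3) = stairs(2) + stairs(1) = 2 + 1 = 3
stairs(4) = stairs(3) + stairs(2) = 3 + 2 = 5
stairs(5) = stairs(4) + stairs(3) = 5 + 3 = 8
stairs(6) = stairs(5) + stairs(4) = 8 + 5 = 13
stairs(7) = stairs(6) + stairs(5) = 13 + 8 = 21
stairs(8) = stairs(7) + stairs(6) = 21 + 13 = 34
stairs(9) = stairs(8) + stairs(7) = 34 + 21 = 55
stairs(10) = stairs(9) + stairs(8) = 55 + 34 = 89
stairs(11) = stairs(10) + stairs(9) = 89 + 55 = 144
stairs(12) = stairs(11) + stairs(10) = 144 + 89 = 233
stairs(13) = stairs(12) + stairs(11) = 233 + 144 = 377
stairs(14) = stairs(13) + stairs(12) = 377 + 233 = 610
stairs(15) = stairs(14) + stairs(13) = 610 + 377 = 987
stairs(16) = stairs(15) + stairs(14) = 987 + 610 = 1597
stairs(17) = stairs(16) + stairs(15) = 1597 + 987 = 2584
stairs(18) = stairs(17) + stairs(16) = 2584 + 1597 = 4181

4181


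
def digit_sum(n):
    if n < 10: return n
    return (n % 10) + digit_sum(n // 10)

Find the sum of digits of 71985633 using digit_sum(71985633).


digit_sum(71985633) = 3 + digit_sum(7198563)
digit_sum(7198563) = 3 + digit_sum(719856)
digit_sum(719856) = 6 + digit_sum(71985)
digit_sum(71985) = 5 + digit_sum(7198)
digit_sum(7198) = 8 + digit_sum(719)
digit_sum(719) = 9 + digit_sum(71)
digit_sum(71) = 1 + digit_sum(7)
digit_sum(7) = 7  (base case)
Total: 3 + 3 + 6 + 5 + 8 + 9 + 1 + 7 = 42

42


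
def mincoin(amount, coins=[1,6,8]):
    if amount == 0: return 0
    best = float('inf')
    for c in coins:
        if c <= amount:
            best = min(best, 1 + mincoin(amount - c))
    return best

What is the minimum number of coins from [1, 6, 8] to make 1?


Building up with DP:
mincoin(0) = 0
mincoin(1) = min(1+mincoin(0)=1+0=1) = 1

1


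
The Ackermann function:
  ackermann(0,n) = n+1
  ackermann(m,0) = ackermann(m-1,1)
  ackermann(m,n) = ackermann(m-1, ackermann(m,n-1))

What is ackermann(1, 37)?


ackermann(1, 37) = ackermann(0, ackermann(1, 36))
  ackermann(1, 36) = ackermann(0, ackermann(1, 35))
    ackermann(1, 35) = ackermann(0, ackermann(1, 34))
      ackermann(1, 34) = ackermann(0, ackermann(1, 33))
        ackermann(1, 33) = ackermann(0, ackermann(1, 32))
          ackermann(1, 32) = ackermann(0, ackermann(1, 31))
          ackermann(1, 31) = ackermann(0, ackermann(1, 30))
          ackermann(1, 30) = ackermann(0, ackermann(1, 29))
          ackermann(1, 29) = ackermann(0, ackermann(1, 28))
          ackermann(1, 28) = ackermann(0, ackermann(1, 27))
          ackermann(1, 27) = ackermann(0, ackermann(1, 26))
          ackermann(1, 26) = ackermann(0, ackermann(1, 25))
          ackermann(1, 25) = ackermann(0, ackermann(1, 24))
          ackermann(1, 24) = ackermann(0, ackermann(1, 23))
          ackermann(1, 23) = ackermann(0, ackermann(1, 22))
          ackermann(1, 22) = ackermann(0, ackermann(1, 21))
          ackermann(1, 21) = ackermann(0, ackermann(1, 20))
          ackermann(1, 20) = ackermann(0, ackermann(1, 19))
          ackermann(1, 19) = ackermann(0, ackermann(1, 18))
          ackermann(1, 18) = ackermann(0, ackermann(1, 17))
          ackermann(1, 17) = ackermann(0, ackermann(1, 16))
          ackermann(1, 16) = ackermann(0, ackermann(1, 15))
          ackermann(1, 15) = ackermann(0, ackermann(1, 14))
          ackermann(1, 14) = ackermann(0, ackermann(1, 13))
          ackermann(1, 13) = ackermann(0, ackermann(1, 12))
... (trace truncated)
Result: ackermann(1, 37) = 39

39


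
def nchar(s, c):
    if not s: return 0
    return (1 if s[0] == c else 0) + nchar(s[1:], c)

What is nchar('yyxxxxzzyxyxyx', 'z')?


s[0]='y' != 'z' -> 0
s[0]='y' != 'z' -> 0
s[0]='x' != 'z' -> 0
s[0]='x' != 'z' -> 0
s[0]='x' != 'z' -> 0
s[0]='x' != 'z' -> 0
s[0]='z' == 'z' -> 1
s[0]='z' == 'z' -> 1
s[0]='y' != 'z' -> 0
s[0]='x' != 'z' -> 0
s[0]='y' != 'z' -> 0
s[0]='x' != 'z' -> 0
s[0]='y' != 'z' -> 0
s[0]='x' != 'z' -> 0
Sum: 0 + 0 + 0 + 0 + 0 + 0 + 1 + 1 + 0 + 0 + 0 + 0 + 0 + 0 = 2

2


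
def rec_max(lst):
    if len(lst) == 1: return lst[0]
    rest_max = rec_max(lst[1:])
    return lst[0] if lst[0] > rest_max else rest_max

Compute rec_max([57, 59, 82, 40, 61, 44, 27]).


rec_max([57, 59, 82, 40, 61, 44, 27]): compare 57 with rec_max([59, 82, 40, 61, 44, 27])
rec_max([59, 82, 40, 61, 44, 27]): compare 59 with rec_max([82, 40, 61, 44, 27])
rec_max([82, 40, 61, 44, 27]): compare 82 with rec_max([40, 61, 44, 27])
rec_max([40, 61, 44, 27]): compare 40 with rec_max([61, 44, 27])
rec_max([61, 44, 27]): compare 61 with rec_max([44, 27])
rec_max([44, 27]): compare 44 with rec_max([27])
rec_max([27]) = 27  (base case)
Compare 44 with 27 -> 44
Compare 61 with 44 -> 61
Compare 40 with 61 -> 61
Compare 82 with 61 -> 82
Compare 59 with 82 -> 82
Compare 57 with 82 -> 82

82


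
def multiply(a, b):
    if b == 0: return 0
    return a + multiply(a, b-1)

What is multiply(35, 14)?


multiply(35, 14) = 35 + multiply(35, 13)
multiply(35, 13) = 35 + multiply(35, 12)
multiply(35, 12) = 35 + multiply(35, 11)
multiply(35, 11) = 35 + multiply(35, 10)
multiply(35, 10) = 35 + multiply(35, 9)
multiply(35, 9) = 35 + multiply(35, 8)
multiply(35, 8) = 35 + multiply(35, 7)
multiply(35, 7) = 35 + multiply(35, 6)
multiply(35, 6) = 35 + multiply(35, 5)
multiply(35, 5) = 35 + multiply(35, 4)
multiply(35, 4) = 35 + multiply(35, 3)
multiply(35, 3) = 35 + multiply(35, 2)
multiply(35, 2) = 35 + multiply(35, 1)
multiply(35, 1) = 35 + multiply(35, 0)
multiply(35, 0) = 0  (base case)
Total: 35 + 35 + 35 + 35 + 35 + 35 + 35 + 35 + 35 + 35 + 35 + 35 + 35 + 35 + 0 = 490

490


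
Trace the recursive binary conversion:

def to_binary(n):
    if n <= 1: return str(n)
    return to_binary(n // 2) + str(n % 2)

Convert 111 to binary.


to_binary(111) = to_binary(55) + '1'
to_binary(55) = to_binary(27) + '1'
to_binary(27) = to_binary(13) + '1'
to_binary(13) = to_binary(6) + '1'
to_binary(6) = to_binary(3) + '0'
to_binary(3) = to_binary(1) + '1'
to_binary(1) = '1'  (base case)
Concatenating: '1' + '1' + '0' + '1' + '1' + '1' + '1' = '1101111'

1101111


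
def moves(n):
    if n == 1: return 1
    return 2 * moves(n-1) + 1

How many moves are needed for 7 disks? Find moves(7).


moves(7) = 2 * moves(6) + 1
moves(6) = 2 * moves(5) + 1
moves(5) = 2 * moves(4) + 1
moves(4) = 2 * moves(3) + 1
moves(3) = 2 * moves(2) + 1
moves(2) = 2 * moves(1) + 1
moves(1) = 1  (base case)
moves(2) = 2 * 1 + 1 = 3
moves(3) = 2 * 3 + 1 = 7
moves(4) = 2 * 7 + 1 = 15
moves(5) = 2 * 15 + 1 = 31
moves(6) = 2 * 31 + 1 = 63
moves(7) = 2 * 63 + 1 = 127

127


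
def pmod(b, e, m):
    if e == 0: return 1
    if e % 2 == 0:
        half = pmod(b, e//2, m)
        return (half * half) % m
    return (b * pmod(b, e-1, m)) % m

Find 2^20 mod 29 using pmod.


pmod(2, 20, 29): e is even, compute pmod(2, 10, 29)
  pmod(2, 10, 29): e is even, compute pmod(2, 5, 29)
    pmod(2, 5, 29): e is odd, compute pmod(2, 4, 29)
      pmod(2, 4, 29): e is even, compute pmod(2, 2, 29)
        pmod(2, 2, 29): e is even, compute pmod(2, 1, 29)
          pmod(2, 1, 29): e is odd, compute pmod(2, 0, 29)
          pmod(2, 0, 29) = 1
          (2 * 1) % 29 = 2
        half=2, (2*2) % 29 = 4
      half=4, (4*4) % 29 = 16
    (2 * 16) % 29 = 3
  half=3, (3*3) % 29 = 9
half=9, (9*9) % 29 = 23

23


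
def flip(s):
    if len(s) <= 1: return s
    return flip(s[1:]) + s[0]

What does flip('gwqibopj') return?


flip('gwqibopj') = flip('wqibopj') + 'g'
flip('wqibopj') = flip('qibopj') + 'w'
flip('qibopj') = flip('ibopj') + 'q'
flip('ibopj') = flip('bopj') + 'i'
flip('bopj') = flip('opj') + 'b'
flip('opj') = flip('pj') + 'o'
flip('pj') = flip('j') + 'p'
flip('j') = 'j'  (base case)
Concatenating: 'j' + 'p' + 'o' + 'b' + 'i' + 'q' + 'w' + 'g' = 'jpobiqwg'

jpobiqwg


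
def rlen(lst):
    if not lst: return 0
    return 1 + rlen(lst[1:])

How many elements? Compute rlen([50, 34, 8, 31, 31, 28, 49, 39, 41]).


rlen([50, 34, 8, 31, 31, 28, 49, 39, 41]) = 1 + rlen([34, 8, 31, 31, 28, 49, 39, 41])
rlen([34, 8, 31, 31, 28, 49, 39, 41]) = 1 + rlen([8, 31, 31, 28, 49, 39, 41])
rlen([8, 31, 31, 28, 49, 39, 41]) = 1 + rlen([31, 31, 28, 49, 39, 41])
rlen([31, 31, 28, 49, 39, 41]) = 1 + rlen([31, 28, 49, 39, 41])
rlen([31, 28, 49, 39, 41]) = 1 + rlen([28, 49, 39, 41])
rlen([28, 49, 39, 41]) = 1 + rlen([49, 39, 41])
rlen([49, 39, 41]) = 1 + rlen([39, 41])
rlen([39, 41]) = 1 + rlen([41])
rlen([41]) = 1 + rlen([])
rlen([]) = 0  (base case)
Unwinding: 1 + 1 + 1 + 1 + 1 + 1 + 1 + 1 + 1 + 0 = 9

9


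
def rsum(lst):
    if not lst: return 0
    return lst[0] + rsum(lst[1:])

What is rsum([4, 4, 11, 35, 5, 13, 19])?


rsum([4, 4, 11, 35, 5, 13, 19]) = 4 + rsum([4, 11, 35, 5, 13, 19])
rsum([4, 11, 35, 5, 13, 19]) = 4 + rsum([11, 35, 5, 13, 19])
rsum([11, 35, 5, 13, 19]) = 11 + rsum([35, 5, 13, 19])
rsum([35, 5, 13, 19]) = 35 + rsum([5, 13, 19])
rsum([5, 13, 19]) = 5 + rsum([13, 19])
rsum([13, 19]) = 13 + rsum([19])
rsum([19]) = 19 + rsum([])
rsum([]) = 0  (base case)
Total: 4 + 4 + 11 + 35 + 5 + 13 + 19 + 0 = 91

91


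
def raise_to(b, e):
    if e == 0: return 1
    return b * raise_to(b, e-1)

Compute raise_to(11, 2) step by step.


raise_to(11, 2)
= 11 * raise_to(11, 1)
= 11 * 11 * raise_to(11, 0)
= 11 * 11 * 1
= 121

121


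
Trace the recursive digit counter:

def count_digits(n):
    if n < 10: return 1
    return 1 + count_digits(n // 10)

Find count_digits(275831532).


count_digits(275831532) = 1 + count_digits(27583153)
count_digits(27583153) = 1 + count_digits(2758315)
count_digits(2758315) = 1 + count_digits(275831)
count_digits(275831) = 1 + count_digits(27583)
count_digits(27583) = 1 + count_digits(2758)
count_digits(2758) = 1 + count_digits(275)
count_digits(275) = 1 + count_digits(27)
count_digits(27) = 1 + count_digits(2)
count_digits(2) = 1  (base case: 2 < 10)
Unwinding: 1 + 1 + 1 + 1 + 1 + 1 + 1 + 1 + 1 = 9

9


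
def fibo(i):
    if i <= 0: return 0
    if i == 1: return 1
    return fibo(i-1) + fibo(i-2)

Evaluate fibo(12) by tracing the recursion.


Computing fibo(12) bottom-up:
fibo(0) = 0
fibo(1) = 1
fibo(2) = fibo(1) + fibo(0) = 1 + 0 = 1
fibo(3) = fibo(2) + fibo(1) = 1 + 1 = 2
fibo(4) = fibo(3) + fibo(2) = 2 + 1 = 3
fibo(5) = fibo(4) + fibo(3) = 3 + 2 = 5
fibo(6) = fibo(5) + fibo(4) = 5 + 3 = 8
fibo(7) = fibo(6) + fibo(5) = 8 + 5 = 13
fibo(8) = fibo(7) + fibo(6) = 13 + 8 = 21
fibo(9) = fibo(8) + fibo(7) = 21 + 13 = 34
fibo(10) = fibo(9) + fibo(8) = 34 + 21 = 55
fibo(11) = fibo(10) + fibo(9) = 55 + 34 = 89
fibo(12) = fibo(11) + fibo(10) = 89 + 55 = 144

144


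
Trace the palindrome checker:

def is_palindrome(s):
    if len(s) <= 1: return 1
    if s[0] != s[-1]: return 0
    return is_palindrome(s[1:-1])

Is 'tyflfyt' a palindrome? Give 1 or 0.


is_palindrome('tyflfyt'): s[0]='t' == s[-1]='t' -> check is_palindrome('yflfy')
is_palindrome('yflfy'): s[0]='y' == s[-1]='y' -> check is_palindrome('flf')
is_palindrome('flf'): s[0]='f' == s[-1]='f' -> check is_palindrome('l')
is_palindrome('l'): len <= 1 -> return 1  (base case)
Result: 1 (palindrome)

1


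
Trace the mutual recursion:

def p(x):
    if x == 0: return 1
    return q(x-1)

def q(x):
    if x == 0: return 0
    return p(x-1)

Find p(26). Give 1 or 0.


p(26) = q(25)
q(25) = p(24)
p(24) = q(23)
q(23) = p(22)
p(22) = q(21)
q(21) = p(20)
p(20) = q(19)
q(19) = p(18)
p(18) = q(17)
q(17) = p(16)
p(16) = q(15)
q(15) = p(14)
p(14) = q(13)
q(13) = p(12)
p(12) = q(11)
q(11) = p(10)
p(10) = q(9)
q(9) = p(8)
p(8) = q(7)
q(7) = p(6)
p(6) = q(5)
q(5) = p(4)
p(4) = q(3)
q(3) = p(2)
p(2) = q(1)
q(1) = p(0)
p(0) = 1  (base case)
Result: 1

1


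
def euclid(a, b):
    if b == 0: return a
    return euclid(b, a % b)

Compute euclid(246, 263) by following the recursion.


euclid(246, 263) = euclid(263, 246)
euclid(263, 246) = euclid(246, 17)
euclid(246, 17) = euclid(17, 8)
euclid(17, 8) = euclid(8, 1)
euclid(8, 1) = euclid(1, 0)
euclid(1, 0) = 1  (base case)

1


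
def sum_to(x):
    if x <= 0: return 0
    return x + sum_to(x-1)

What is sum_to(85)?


sum_to(85)
= 85 + 84 + 83 + 82 + 81 + 80 + 79 + 78 + 77 + 76 + 75 + 74 + 73 + 72 + 71 + 70 + 69 + 68 + 67 + 66 + 65 + 64 + 63 + 62 + 61 + 60 + 59 + 58 + 57 + 56 + 55 + 54 + 53 + 52 + 51 + 50 + 49 + 48 + 47 + 46 + 45 + 44 + 43 + 42 + 41 + 40 + 39 + 38 + 37 + 36 + 35 + 34 + 33 + 32 + 31 + 30 + 29 + 28 + 27 + 26 + 25 + 24 + 23 + 22 + 21 + 20 + 19 + 18 + 17 + 16 + 15 + 14 + 13 + 12 + 11 + 10 + 9 + 8 + 7 + 6 + 5 + 4 + 3 + 2 + 1 + sum_to(0)
= 85 + 84 + 83 + 82 + 81 + 80 + 79 + 78 + 77 + 76 + 75 + 74 + 73 + 72 + 71 + 70 + 69 + 68 + 67 + 66 + 65 + 64 + 63 + 62 + 61 + 60 + 59 + 58 + 57 + 56 + 55 + 54 + 53 + 52 + 51 + 50 + 49 + 48 + 47 + 46 + 45 + 44 + 43 + 42 + 41 + 40 + 39 + 38 + 37 + 36 + 35 + 34 + 33 + 32 + 31 + 30 + 29 + 28 + 27 + 26 + 25 + 24 + 23 + 22 + 21 + 20 + 19 + 18 + 17 + 16 + 15 + 14 + 13 + 12 + 11 + 10 + 9 + 8 + 7 + 6 + 5 + 4 + 3 + 2 + 1 + 0
= 3655

3655


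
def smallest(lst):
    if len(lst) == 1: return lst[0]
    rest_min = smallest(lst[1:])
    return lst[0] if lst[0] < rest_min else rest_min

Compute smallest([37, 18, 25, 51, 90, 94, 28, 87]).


smallest([37, 18, 25, 51, 90, 94, 28, 87]): compare 37 with smallest([18, 25, 51, 90, 94, 28, 87])
smallest([18, 25, 51, 90, 94, 28, 87]): compare 18 with smallest([25, 51, 90, 94, 28, 87])
smallest([25, 51, 90, 94, 28, 87]): compare 25 with smallest([51, 90, 94, 28, 87])
smallest([51, 90, 94, 28, 87]): compare 51 with smallest([90, 94, 28, 87])
smallest([90, 94, 28, 87]): compare 90 with smallest([94, 28, 87])
smallest([94, 28, 87]): compare 94 with smallest([28, 87])
smallest([28, 87]): compare 28 with smallest([87])
smallest([87]) = 87  (base case)
Compare 28 with 87 -> 28
Compare 94 with 28 -> 28
Compare 90 with 28 -> 28
Compare 51 with 28 -> 28
Compare 25 with 28 -> 25
Compare 18 with 25 -> 18
Compare 37 with 18 -> 18

18


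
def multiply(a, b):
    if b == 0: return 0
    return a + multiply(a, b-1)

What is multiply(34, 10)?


multiply(34, 10) = 34 + multiply(34, 9)
multiply(34, 9) = 34 + multiply(34, 8)
multiply(34, 8) = 34 + multiply(34, 7)
multiply(34, 7) = 34 + multiply(34, 6)
multiply(34, 6) = 34 + multiply(34, 5)
multiply(34, 5) = 34 + multiply(34, 4)
multiply(34, 4) = 34 + multiply(34, 3)
multiply(34, 3) = 34 + multiply(34, 2)
multiply(34, 2) = 34 + multiply(34, 1)
multiply(34, 1) = 34 + multiply(34, 0)
multiply(34, 0) = 0  (base case)
Total: 34 + 34 + 34 + 34 + 34 + 34 + 34 + 34 + 34 + 34 + 0 = 340

340


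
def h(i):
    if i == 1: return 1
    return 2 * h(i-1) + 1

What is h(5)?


h(5) = 2 * h(4) + 1
h(4) = 2 * h(3) + 1
h(3) = 2 * h(2) + 1
h(2) = 2 * h(1) + 1
h(1) = 1  (base case)
h(2) = 2 * 1 + 1 = 3
h(3) = 2 * 3 + 1 = 7
h(4) = 2 * 7 + 1 = 15
h(5) = 2 * 15 + 1 = 31

31


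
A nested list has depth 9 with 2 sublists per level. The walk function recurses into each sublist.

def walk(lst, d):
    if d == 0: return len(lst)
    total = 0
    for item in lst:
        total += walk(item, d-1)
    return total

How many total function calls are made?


At depth 0 (root): 1 call
At depth 1: each of 1 parents calls walk on 2 children = 2 calls
At depth 2: each of 2 parents calls walk on 2 children = 4 calls
At depth 3: each of 4 parents calls walk on 2 children = 8 calls
At depth 4: each of 8 parents calls walk on 2 children = 16 calls
At depth 5: each of 16 parents calls walk on 2 children = 32 calls
At depth 6: each of 32 parents calls walk on 2 children = 64 calls
At depth 7: each of 64 parents calls walk on 2 children = 128 calls
At depth 8: each of 128 parents calls walk on 2 children = 256 calls
At depth 9: each of 256 parents calls walk on 2 children = 512 calls
Total: 1 + 2 + 4 + 8 + 16 + 32 + 64 + 128 + 256 + 512 = 1023

1023


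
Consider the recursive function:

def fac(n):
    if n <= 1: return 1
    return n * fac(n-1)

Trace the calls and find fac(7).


fac(7)
= 7 * fac(6)
= 7 * 6 * fac(5)
= 7 * 6 * 5 * fac(4)
= 7 * 6 * 5 * 4 * fac(3)
= 7 * 6 * 5 * 4 * 3 * fac(2)
= 7 * 6 * 5 * 4 * 3 * 2 * fac(1)
= 7 * 6 * 5 * 4 * 3 * 2 * 1
= 5040

5040
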